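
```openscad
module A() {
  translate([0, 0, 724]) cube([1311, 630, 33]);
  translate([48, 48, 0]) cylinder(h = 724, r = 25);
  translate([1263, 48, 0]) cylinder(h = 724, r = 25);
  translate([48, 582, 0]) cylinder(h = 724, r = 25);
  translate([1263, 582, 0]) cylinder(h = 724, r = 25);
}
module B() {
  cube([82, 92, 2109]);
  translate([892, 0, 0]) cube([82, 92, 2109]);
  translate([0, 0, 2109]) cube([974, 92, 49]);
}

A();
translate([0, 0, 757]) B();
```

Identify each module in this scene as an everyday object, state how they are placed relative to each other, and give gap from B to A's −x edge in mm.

A is a table. B is a door frame. The door frame is on top of the table. The gap from the door frame to the table's −x edge is 0 mm.

The door frame's min-x is at 0; the table's min-x is 0; gap = 0 mm.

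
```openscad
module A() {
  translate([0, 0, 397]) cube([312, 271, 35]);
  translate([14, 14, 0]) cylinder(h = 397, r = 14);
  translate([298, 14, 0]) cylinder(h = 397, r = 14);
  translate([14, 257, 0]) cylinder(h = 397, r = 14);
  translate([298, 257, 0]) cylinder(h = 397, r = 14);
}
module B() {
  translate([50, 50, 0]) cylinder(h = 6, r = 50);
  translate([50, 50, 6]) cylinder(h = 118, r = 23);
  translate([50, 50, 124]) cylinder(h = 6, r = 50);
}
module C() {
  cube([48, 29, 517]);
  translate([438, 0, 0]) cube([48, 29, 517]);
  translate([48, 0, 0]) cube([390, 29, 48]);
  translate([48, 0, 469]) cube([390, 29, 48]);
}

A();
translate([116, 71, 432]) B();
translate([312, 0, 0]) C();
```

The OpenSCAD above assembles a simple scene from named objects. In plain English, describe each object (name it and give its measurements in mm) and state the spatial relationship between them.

A is a four-legged stool. The seat is 312×271 mm, 35 mm thick, top at z = 432 mm. It stands on four round legs, each 28 mm in diameter, from z = 0 to the seat underside, each leg's axis is inset half a diameter from the nearest pair of seat edges (so the leg's bounding box is flush with the corner).

B is a spool: two coaxial disc flanges of radius 50 mm and thickness 6 mm, joined by a core cylinder of radius 23 mm and height 118 mm. The lower flange rests on z = 0 and the three cylinders share a vertical axis.

C is a picture frame with a 390×421 mm rectangular opening (x by z) and a uniform 48 mm border on every side. Frame depth is 29 mm along y. It is built from two vertical stiles running the full outside height and two horizontal rails spanning the gap between the stiles.

The spool is on top of the stool. The picture frame is against the stool's +x side, with their −y faces flush.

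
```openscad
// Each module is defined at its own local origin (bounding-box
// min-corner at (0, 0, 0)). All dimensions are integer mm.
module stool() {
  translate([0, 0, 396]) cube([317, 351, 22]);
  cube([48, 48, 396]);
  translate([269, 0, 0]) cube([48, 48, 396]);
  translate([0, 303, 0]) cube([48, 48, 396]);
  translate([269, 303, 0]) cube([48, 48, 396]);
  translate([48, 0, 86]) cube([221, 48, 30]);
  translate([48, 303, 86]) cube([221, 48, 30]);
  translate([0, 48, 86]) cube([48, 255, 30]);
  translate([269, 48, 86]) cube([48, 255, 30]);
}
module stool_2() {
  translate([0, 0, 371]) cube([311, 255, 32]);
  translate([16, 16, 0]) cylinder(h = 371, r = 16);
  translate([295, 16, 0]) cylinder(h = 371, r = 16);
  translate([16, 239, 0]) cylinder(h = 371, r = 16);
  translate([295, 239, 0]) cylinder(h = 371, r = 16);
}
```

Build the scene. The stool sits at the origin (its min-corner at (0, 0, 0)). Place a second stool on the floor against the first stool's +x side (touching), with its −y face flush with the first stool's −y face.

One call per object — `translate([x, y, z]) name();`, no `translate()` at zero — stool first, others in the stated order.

stool();
translate([317, 0, 0]) stool_2();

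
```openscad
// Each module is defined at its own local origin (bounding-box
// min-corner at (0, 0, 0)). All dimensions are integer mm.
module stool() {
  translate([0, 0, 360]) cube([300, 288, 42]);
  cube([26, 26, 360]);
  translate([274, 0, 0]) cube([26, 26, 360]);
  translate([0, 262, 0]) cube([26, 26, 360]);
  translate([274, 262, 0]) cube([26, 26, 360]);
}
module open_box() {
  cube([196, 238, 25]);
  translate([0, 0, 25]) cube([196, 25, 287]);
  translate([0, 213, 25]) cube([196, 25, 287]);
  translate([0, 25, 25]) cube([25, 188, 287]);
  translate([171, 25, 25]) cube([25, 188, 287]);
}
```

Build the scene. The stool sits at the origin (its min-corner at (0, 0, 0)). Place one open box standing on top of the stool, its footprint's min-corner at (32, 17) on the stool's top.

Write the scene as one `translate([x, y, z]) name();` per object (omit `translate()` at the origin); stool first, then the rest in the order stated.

stool();
translate([32, 17, 402]) open_box();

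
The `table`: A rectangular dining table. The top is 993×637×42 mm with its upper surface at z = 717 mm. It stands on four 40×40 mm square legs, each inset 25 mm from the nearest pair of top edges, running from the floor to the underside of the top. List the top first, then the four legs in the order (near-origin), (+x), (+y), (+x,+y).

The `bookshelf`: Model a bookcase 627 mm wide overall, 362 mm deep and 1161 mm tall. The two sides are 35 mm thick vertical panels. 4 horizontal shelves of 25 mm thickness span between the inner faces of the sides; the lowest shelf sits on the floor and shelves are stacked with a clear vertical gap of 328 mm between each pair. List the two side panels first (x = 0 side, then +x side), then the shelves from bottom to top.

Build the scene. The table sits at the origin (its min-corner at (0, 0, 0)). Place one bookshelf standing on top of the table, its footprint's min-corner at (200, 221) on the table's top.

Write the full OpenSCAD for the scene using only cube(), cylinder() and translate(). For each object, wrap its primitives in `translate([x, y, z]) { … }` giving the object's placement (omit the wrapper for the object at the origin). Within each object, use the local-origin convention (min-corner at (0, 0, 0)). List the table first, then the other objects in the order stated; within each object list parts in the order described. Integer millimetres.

translate([0, 0, 675]) cube([993, 637, 42]);
translate([25, 25, 0]) cube([40, 40, 675]);
translate([928, 25, 0]) cube([40, 40, 675]);
translate([25, 572, 0]) cube([40, 40, 675]);
translate([928, 572, 0]) cube([40, 40, 675]);
translate([200, 221, 717]) {
  cube([35, 362, 1161]);
  translate([592, 0, 0]) cube([35, 362, 1161]);
  translate([35, 0, 0]) cube([557, 362, 25]);
  translate([35, 0, 353]) cube([557, 362, 25]);
  translate([35, 0, 706]) cube([557, 362, 25]);
  translate([35, 0, 1059]) cube([557, 362, 25]);
}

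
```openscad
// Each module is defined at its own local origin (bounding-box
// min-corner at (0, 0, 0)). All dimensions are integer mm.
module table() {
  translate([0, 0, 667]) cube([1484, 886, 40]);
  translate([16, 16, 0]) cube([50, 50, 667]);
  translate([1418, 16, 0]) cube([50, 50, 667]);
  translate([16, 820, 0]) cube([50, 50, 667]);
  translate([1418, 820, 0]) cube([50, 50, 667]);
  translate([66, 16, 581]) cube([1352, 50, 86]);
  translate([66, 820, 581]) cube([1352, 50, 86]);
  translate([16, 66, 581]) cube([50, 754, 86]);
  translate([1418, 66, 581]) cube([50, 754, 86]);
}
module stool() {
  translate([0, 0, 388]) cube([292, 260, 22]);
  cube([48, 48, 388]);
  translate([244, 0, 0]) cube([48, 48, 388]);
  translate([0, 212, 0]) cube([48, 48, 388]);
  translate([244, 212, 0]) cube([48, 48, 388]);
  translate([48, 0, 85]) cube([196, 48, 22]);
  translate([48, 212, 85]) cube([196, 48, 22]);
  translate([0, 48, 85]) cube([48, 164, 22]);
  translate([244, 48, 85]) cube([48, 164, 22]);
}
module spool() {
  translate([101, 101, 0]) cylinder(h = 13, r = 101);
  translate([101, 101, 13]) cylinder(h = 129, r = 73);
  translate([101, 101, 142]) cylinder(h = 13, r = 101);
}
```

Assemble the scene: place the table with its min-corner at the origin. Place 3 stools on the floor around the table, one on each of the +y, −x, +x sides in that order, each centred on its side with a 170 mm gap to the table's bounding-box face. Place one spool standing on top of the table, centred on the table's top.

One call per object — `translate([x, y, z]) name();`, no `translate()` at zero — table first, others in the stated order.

table();
translate([596, 1056, 0]) stool();
translate([-462, 313, 0]) stool();
translate([1654, 313, 0]) stool();
translate([641, 342, 707]) spool();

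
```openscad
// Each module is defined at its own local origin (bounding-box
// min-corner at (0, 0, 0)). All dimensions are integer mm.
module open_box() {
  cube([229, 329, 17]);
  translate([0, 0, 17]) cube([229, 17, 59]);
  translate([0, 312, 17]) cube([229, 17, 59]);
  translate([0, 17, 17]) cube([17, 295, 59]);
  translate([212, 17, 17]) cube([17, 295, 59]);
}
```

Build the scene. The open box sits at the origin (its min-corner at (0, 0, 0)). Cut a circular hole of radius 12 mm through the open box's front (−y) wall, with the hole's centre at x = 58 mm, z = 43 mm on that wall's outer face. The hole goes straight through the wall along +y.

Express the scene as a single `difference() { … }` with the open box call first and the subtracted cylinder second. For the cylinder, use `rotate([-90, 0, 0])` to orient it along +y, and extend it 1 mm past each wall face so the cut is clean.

difference() {
  open_box();
  translate([58, -1, 43]) rotate([-90, 0, 0]) cylinder(h = 19, r = 12);
}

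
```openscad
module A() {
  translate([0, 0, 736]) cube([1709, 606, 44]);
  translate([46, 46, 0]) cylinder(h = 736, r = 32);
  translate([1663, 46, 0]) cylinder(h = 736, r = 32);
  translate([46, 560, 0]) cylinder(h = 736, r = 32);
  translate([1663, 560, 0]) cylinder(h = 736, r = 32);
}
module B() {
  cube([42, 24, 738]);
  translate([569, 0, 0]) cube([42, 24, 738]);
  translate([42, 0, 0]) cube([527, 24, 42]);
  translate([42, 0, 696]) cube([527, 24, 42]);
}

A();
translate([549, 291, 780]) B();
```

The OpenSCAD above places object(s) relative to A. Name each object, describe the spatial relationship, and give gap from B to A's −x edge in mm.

The picture frame's min-x is at 549; the table's min-x is 0; gap = 549 mm.

A is a table. B is a picture frame. The picture frame is on top of the table, centred. The gap from the picture frame to the table's −x edge is 549 mm.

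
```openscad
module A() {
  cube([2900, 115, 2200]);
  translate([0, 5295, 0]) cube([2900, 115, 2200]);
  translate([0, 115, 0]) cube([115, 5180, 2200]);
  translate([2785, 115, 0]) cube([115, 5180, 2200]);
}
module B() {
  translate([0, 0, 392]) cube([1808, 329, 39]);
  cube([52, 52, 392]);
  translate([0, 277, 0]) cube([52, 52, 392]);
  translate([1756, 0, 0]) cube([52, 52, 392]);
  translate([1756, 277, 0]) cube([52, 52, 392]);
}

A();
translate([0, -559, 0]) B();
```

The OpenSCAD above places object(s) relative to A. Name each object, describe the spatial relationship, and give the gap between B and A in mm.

The bench's nearest face is 230 mm from the house frame's −y face.

A is a house frame. B is a bench. The bench is on the floor beside the house frame on its −y side. The gap between the bench and the house frame is 230 mm.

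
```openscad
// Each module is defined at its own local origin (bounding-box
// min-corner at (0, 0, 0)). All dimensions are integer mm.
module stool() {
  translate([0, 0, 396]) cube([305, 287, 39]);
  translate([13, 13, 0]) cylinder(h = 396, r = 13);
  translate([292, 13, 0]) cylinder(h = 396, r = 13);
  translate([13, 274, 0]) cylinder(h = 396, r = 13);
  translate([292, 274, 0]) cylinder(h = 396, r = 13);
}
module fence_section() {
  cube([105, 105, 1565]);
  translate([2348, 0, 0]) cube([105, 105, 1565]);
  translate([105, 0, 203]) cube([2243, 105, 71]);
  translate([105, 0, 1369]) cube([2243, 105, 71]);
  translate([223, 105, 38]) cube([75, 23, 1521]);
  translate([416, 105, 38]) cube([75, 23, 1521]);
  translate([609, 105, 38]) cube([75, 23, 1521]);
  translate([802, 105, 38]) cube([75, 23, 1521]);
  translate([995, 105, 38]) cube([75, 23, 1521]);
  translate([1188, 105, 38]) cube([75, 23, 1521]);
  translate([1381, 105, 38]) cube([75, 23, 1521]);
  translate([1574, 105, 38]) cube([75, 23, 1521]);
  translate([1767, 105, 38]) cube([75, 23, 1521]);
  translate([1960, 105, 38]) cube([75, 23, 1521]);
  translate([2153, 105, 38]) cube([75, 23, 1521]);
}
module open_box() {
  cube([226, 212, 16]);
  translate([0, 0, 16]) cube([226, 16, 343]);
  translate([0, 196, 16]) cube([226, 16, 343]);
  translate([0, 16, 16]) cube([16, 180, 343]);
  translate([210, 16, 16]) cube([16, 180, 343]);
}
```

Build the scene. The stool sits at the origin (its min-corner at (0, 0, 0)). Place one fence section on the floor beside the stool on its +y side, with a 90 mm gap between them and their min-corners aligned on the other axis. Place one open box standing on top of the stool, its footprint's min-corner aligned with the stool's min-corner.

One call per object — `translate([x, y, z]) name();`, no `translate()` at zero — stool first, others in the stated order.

stool();
translate([0, 377, 0]) fence_section();
translate([0, 0, 435]) open_box();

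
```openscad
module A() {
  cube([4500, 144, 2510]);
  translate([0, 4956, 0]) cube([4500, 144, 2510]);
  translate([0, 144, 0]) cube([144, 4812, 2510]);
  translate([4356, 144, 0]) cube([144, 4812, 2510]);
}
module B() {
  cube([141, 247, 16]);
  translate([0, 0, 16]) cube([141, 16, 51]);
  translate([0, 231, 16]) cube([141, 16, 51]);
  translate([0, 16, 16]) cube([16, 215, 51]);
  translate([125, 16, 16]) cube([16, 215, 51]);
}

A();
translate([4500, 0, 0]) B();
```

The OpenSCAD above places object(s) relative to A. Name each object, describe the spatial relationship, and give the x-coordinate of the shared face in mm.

A is a house frame. B is an open box. The open box is against the house frame's +x side, with their −y faces flush. The x-coordinate of the shared face is 4500 mm.

The house frame's +x face and the open box's −x face are both at x = 4500 mm.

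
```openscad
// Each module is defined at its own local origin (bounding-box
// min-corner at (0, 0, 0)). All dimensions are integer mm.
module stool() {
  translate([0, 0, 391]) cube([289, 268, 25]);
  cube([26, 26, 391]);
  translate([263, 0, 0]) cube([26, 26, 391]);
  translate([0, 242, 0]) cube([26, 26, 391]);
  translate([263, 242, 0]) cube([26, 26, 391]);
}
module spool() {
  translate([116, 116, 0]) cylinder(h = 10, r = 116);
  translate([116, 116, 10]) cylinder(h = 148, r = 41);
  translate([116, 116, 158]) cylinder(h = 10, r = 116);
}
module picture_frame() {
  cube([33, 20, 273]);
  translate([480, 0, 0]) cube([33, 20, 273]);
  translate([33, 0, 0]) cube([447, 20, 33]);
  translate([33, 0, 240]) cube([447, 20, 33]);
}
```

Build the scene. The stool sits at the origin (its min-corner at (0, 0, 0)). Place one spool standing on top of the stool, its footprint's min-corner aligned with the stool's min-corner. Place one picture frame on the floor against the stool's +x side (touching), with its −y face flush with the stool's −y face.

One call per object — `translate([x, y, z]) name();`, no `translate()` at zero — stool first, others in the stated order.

stool();
translate([0, 0, 416]) spool();
translate([289, 0, 0]) picture_frame();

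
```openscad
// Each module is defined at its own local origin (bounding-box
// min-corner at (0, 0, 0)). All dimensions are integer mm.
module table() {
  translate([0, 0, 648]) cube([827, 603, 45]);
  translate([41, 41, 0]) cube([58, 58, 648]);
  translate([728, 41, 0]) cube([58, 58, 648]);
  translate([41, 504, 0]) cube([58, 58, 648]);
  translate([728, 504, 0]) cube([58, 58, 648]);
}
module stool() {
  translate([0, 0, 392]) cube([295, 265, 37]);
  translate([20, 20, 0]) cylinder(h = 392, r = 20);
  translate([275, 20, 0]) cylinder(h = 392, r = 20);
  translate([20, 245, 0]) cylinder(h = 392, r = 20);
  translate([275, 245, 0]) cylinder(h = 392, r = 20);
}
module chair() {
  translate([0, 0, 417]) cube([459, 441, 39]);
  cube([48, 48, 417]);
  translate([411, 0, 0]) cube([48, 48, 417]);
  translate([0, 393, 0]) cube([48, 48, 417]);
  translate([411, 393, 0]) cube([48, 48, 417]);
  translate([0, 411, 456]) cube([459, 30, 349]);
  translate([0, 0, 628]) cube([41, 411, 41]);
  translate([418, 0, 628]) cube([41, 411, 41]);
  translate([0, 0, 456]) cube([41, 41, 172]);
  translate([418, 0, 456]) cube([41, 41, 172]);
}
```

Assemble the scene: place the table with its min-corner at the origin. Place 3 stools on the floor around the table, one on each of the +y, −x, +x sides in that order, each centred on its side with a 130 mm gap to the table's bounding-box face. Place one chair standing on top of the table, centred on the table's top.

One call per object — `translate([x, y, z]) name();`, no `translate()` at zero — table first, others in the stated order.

table();
translate([266, 733, 0]) stool();
translate([-425, 169, 0]) stool();
translate([957, 169, 0]) stool();
translate([184, 81, 693]) chair();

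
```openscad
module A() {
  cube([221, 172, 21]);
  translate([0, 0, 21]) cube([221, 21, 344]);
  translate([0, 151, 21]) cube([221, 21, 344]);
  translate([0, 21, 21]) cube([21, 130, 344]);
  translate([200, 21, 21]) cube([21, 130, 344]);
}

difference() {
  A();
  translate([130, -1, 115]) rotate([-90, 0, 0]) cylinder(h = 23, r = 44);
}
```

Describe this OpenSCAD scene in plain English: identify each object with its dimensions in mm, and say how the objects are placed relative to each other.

A is an open storage box with external size 221×172×365 mm and wall thickness 21 mm (the base is also 21 mm thick). The base covers the whole footprint; the four walls stand on the base, with the y-facing walls full-width and the x-facing walls fitting between their inner faces.

The open box has a circular hole of radius 44 mm through its front wall, centred at (x = 130, z = 115).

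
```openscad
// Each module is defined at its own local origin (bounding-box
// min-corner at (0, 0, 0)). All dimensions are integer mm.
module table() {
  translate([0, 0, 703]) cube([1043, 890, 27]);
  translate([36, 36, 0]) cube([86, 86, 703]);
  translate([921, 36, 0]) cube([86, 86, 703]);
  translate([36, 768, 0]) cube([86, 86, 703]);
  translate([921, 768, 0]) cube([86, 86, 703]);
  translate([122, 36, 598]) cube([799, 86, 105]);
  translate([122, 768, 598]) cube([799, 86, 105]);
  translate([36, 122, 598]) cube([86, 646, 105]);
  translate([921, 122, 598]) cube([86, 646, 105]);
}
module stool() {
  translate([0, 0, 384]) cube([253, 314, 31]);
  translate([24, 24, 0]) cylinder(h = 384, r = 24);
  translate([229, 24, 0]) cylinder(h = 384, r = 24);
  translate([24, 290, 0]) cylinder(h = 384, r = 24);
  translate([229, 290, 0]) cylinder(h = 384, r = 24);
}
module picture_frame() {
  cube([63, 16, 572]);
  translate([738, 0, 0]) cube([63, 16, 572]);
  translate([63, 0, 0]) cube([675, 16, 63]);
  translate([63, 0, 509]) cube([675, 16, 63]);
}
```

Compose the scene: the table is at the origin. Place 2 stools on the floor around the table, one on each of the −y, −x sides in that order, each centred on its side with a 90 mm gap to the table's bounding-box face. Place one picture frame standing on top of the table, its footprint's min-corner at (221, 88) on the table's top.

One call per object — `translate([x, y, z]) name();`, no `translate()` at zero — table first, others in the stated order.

table();
translate([395, -404, 0]) stool();
translate([-343, 288, 0]) stool();
translate([221, 88, 730]) picture_frame();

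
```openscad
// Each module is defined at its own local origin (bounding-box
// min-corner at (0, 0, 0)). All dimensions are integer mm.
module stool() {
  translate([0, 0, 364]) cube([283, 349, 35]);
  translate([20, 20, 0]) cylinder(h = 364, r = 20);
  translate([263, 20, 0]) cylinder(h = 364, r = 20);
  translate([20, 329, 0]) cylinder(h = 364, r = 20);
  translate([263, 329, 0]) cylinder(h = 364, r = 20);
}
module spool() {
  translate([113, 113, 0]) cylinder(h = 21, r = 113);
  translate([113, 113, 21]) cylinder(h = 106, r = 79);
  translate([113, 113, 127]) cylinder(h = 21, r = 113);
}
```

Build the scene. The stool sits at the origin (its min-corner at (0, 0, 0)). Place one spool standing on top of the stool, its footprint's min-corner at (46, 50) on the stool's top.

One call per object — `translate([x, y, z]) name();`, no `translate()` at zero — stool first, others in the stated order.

stool();
translate([46, 50, 399]) spool();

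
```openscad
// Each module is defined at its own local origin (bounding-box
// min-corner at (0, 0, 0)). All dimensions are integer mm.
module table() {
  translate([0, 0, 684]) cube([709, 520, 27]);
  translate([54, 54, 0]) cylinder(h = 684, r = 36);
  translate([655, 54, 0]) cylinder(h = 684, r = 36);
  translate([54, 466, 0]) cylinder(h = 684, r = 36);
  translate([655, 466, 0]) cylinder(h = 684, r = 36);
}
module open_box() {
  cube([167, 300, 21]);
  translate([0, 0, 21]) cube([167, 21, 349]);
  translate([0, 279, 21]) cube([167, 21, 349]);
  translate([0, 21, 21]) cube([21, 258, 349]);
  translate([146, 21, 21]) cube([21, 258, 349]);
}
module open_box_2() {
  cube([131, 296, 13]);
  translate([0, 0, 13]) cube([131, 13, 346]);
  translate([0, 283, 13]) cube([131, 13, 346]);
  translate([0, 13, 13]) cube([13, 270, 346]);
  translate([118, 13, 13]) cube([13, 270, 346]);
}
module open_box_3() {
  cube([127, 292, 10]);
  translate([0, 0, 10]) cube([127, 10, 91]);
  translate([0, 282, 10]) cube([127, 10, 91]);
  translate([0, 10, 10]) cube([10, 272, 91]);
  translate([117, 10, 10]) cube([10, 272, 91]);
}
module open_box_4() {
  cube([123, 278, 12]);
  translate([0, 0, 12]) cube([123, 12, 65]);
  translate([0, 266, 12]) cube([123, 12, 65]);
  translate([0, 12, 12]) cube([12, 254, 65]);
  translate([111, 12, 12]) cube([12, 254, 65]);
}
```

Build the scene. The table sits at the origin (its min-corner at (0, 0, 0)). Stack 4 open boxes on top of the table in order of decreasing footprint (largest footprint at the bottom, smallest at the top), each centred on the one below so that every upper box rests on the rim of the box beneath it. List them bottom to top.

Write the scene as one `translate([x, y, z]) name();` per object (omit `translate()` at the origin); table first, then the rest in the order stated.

table();
translate([271, 110, 711]) open_box();
translate([289, 112, 1081]) open_box_2();
translate([291, 114, 1440]) open_box_3();
translate([293, 121, 1541]) open_box_4();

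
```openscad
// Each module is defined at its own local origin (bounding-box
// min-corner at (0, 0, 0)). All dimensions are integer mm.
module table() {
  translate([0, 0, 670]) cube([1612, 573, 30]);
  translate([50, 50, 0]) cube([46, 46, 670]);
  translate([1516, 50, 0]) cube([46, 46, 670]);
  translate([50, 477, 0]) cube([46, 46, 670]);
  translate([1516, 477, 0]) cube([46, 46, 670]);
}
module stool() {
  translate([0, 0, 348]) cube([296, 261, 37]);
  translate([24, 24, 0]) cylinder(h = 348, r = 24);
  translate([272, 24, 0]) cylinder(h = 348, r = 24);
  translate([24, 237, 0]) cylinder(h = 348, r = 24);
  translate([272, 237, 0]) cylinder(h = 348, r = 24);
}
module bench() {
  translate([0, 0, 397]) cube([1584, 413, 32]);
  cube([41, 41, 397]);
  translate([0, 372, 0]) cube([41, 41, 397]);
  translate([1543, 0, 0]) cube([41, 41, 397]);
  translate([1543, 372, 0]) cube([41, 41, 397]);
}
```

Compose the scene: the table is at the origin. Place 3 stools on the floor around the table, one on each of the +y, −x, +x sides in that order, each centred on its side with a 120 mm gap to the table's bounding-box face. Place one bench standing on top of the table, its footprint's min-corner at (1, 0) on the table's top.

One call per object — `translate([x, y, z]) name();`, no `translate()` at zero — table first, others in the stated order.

table();
translate([658, 693, 0]) stool();
translate([-416, 156, 0]) stool();
translate([1732, 156, 0]) stool();
translate([1, 0, 700]) bench();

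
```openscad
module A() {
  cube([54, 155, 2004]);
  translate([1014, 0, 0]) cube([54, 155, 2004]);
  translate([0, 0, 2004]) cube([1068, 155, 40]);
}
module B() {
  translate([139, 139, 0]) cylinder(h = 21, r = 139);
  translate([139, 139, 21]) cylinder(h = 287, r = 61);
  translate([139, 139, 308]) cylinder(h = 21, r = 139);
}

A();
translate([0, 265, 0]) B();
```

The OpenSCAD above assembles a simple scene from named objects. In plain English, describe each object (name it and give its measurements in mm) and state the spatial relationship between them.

A is a door frame. The clear opening is 960 mm wide and 2004 mm high. Two 54 mm wide jambs, 155 mm deep, stand either side of the opening from the floor to the top of the opening. A 40 mm thick head sits across the top of both jambs, spanning the full outside width of the frame.

B is a spool: two coaxial disc flanges of radius 139 mm and thickness 21 mm, joined by a core cylinder of radius 61 mm and height 287 mm. The lower flange rests on z = 0 and the three cylinders share a vertical axis.

The spool is on the floor beside the door frame on its +y side.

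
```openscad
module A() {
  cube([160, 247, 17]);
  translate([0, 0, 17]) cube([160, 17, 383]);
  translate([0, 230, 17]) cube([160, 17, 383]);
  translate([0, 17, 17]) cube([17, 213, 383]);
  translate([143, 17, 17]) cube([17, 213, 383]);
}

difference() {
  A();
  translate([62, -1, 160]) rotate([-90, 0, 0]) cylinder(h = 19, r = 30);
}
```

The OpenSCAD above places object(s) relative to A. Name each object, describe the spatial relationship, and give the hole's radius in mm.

The subtracted cylinder has r = 30 mm.

A is an open box. The open box has a circular hole through its front wall. The hole's radius is 30 mm.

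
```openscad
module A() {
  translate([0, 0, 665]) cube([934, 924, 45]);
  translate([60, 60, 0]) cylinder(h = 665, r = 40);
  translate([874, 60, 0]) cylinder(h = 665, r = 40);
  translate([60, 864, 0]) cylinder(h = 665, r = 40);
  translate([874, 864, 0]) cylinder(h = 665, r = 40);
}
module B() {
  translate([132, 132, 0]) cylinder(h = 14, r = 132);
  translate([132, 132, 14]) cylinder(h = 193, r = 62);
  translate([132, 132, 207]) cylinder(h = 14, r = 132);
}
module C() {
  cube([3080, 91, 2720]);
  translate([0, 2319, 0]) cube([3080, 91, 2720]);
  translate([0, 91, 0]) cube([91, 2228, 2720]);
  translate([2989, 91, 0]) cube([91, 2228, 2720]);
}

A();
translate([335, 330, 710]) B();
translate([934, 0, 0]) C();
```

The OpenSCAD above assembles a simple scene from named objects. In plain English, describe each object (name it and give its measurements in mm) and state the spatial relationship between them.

A is a table with a 934×924 mm rectangular top, 45 mm thick, top surface at z = 710 mm, supported by four round legs of 80 mm diameter, each leg's bounding box inset 20 mm from the nearest pair of top edges, running from the floor.

B is a spool: two coaxial disc flanges of radius 132 mm and thickness 14 mm, joined by a core cylinder of radius 62 mm and height 193 mm. The lower flange rests on z = 0 and the three cylinders share a vertical axis.

C is a box-shaped house frame (walls only): outside footprint 3080×2410 mm, wall height 2720 mm, wall thickness 91 mm. The two y-facing walls run the full x-width; the two x-facing walls fit between the inner faces of the y-facing walls.

The spool is on top of the table, centred. The house frame is against the table's +x side, with their −y faces flush.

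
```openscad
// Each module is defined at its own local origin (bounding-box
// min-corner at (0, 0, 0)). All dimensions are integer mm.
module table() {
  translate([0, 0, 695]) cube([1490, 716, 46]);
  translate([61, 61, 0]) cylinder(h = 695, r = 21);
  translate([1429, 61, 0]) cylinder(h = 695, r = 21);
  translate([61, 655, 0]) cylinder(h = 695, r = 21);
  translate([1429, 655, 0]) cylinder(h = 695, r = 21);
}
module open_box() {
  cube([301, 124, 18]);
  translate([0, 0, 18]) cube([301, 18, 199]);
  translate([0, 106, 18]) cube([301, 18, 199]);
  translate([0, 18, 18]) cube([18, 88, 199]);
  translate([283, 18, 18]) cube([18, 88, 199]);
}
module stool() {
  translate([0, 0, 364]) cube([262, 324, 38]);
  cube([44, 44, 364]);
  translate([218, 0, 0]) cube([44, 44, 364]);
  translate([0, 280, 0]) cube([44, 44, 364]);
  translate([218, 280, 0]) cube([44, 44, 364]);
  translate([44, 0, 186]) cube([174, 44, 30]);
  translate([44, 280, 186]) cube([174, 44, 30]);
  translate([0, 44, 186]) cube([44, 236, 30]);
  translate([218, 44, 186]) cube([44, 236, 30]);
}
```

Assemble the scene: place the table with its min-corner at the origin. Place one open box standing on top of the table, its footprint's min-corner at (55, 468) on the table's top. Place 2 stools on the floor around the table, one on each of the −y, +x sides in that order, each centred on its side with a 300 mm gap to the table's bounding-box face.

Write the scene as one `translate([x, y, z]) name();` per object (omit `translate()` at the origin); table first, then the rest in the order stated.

table();
translate([55, 468, 741]) open_box();
translate([614, -624, 0]) stool();
translate([1790, 196, 0]) stool();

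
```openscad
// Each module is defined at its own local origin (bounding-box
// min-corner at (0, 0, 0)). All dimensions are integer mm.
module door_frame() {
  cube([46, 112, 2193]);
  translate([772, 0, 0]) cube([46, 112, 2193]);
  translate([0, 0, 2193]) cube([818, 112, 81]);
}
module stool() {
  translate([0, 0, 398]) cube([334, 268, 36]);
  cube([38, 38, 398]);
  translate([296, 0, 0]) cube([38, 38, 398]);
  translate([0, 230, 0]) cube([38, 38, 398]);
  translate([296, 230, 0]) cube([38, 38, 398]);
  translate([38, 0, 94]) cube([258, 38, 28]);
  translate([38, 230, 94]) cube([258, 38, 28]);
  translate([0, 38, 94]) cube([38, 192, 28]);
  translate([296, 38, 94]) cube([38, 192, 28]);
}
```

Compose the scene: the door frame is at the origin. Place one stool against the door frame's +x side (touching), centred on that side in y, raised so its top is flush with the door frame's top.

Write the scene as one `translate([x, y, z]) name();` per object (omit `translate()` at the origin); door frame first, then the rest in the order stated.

door_frame();
translate([818, -78, 1840]) stool();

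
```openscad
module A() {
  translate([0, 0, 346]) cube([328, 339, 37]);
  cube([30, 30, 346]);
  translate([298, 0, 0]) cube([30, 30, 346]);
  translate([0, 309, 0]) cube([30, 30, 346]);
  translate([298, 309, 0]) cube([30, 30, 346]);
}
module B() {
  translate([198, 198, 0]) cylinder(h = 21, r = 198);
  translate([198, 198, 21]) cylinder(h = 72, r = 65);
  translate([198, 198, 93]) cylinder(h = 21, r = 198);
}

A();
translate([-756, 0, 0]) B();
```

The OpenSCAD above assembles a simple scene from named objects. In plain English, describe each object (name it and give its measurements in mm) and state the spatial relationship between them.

A is a four-legged stool. The seat is 328×339 mm, 37 mm thick, top at z = 383 mm. It stands on four square legs, each 30×30 mm in cross-section, from z = 0 to the seat underside, each flush with a corner of the seat.

B is a spool: two coaxial disc flanges of radius 198 mm and thickness 21 mm, joined by a core cylinder of radius 65 mm and height 72 mm. The lower flange rests on z = 0 and the three cylinders share a vertical axis.

The spool is on the floor beside the stool on its −x side.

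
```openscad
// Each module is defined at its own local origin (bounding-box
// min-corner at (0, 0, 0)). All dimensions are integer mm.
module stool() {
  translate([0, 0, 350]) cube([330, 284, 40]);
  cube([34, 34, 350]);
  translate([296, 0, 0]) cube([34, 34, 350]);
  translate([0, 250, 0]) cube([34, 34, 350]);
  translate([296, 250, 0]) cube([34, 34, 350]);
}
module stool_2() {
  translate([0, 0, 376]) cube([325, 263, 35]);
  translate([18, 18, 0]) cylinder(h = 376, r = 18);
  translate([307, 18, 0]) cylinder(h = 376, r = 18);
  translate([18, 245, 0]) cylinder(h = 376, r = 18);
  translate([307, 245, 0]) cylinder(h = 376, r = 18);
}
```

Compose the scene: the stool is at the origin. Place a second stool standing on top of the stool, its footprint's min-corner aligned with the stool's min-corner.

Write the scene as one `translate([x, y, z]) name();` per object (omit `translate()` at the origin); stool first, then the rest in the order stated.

stool();
translate([0, 0, 390]) stool_2();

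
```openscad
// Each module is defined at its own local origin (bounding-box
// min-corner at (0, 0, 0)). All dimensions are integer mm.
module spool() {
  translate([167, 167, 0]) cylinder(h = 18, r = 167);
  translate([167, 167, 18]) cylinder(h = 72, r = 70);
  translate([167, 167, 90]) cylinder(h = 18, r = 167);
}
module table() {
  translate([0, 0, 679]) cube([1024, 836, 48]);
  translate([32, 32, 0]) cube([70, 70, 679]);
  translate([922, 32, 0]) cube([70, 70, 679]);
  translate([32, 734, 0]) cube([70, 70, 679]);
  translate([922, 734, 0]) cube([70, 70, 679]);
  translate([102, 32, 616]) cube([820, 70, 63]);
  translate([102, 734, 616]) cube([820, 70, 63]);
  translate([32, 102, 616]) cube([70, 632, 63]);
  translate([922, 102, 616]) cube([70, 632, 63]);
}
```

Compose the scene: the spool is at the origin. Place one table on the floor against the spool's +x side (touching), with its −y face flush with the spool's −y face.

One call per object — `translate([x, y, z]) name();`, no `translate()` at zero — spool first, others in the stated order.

spool();
translate([334, 0, 0]) table();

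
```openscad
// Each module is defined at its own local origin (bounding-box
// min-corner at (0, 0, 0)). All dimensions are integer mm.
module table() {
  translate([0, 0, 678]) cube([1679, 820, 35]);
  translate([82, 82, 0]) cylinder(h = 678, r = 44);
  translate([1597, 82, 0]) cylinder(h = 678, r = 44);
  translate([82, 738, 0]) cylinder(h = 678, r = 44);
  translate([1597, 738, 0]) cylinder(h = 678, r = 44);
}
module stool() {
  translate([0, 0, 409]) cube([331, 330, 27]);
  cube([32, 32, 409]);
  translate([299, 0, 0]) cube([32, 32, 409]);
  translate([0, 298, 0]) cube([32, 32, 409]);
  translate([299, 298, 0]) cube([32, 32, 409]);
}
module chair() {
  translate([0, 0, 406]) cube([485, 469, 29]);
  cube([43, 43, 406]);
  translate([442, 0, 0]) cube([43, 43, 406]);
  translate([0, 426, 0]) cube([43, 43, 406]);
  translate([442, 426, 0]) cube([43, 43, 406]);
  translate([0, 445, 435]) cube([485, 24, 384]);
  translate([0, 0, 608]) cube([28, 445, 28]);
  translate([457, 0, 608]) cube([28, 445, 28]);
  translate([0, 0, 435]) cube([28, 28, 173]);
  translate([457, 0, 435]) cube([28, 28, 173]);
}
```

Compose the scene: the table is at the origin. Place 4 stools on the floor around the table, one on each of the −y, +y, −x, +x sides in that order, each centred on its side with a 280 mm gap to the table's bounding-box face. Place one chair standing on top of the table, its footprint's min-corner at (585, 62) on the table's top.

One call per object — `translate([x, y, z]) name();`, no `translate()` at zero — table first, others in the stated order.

table();
translate([674, -610, 0]) stool();
translate([674, 1100, 0]) stool();
translate([-611, 245, 0]) stool();
translate([1959, 245, 0]) stool();
translate([585, 62, 713]) chair();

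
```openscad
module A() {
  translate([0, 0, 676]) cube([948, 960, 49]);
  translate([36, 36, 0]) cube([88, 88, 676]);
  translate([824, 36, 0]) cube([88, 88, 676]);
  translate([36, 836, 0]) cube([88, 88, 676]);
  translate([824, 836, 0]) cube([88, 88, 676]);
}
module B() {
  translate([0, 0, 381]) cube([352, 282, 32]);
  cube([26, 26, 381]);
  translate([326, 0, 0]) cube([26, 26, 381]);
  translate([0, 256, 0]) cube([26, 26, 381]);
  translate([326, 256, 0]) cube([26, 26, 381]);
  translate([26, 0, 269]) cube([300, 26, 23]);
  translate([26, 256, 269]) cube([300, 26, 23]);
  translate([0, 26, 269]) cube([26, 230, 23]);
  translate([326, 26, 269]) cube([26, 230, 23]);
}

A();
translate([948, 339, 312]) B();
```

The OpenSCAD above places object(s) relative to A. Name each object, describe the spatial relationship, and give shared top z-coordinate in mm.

Both tops at z = 725 mm.

A is a table. B is a stool. The stool is beside the table with their tops flush at z = 725. The shared top z-coordinate is 725 mm.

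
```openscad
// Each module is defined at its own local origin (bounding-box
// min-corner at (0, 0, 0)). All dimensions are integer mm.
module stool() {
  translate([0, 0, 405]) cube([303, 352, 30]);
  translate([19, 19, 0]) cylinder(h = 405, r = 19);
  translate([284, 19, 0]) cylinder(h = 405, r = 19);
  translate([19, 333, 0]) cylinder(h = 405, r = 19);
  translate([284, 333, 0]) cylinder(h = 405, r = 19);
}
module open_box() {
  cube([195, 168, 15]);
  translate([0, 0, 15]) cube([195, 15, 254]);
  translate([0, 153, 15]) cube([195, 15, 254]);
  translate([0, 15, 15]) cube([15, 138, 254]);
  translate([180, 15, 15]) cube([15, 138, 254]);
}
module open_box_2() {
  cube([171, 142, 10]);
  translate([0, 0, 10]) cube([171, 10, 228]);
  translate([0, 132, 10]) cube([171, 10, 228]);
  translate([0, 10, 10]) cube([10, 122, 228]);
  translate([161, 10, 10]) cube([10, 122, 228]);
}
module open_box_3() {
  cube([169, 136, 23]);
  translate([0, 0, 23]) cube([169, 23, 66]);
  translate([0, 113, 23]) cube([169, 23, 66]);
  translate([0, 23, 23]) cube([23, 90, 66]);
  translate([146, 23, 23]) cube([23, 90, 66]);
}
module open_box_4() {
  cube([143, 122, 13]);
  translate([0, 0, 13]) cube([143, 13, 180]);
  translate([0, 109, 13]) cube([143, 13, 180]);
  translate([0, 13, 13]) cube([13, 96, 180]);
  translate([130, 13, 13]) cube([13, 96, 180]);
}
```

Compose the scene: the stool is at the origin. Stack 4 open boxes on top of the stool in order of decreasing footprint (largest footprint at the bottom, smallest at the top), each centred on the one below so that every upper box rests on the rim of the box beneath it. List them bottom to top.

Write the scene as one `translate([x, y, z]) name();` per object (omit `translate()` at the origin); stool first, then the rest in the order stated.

stool();
translate([54, 92, 435]) open_box();
translate([66, 105, 704]) open_box_2();
translate([67, 108, 942]) open_box_3();
translate([80, 115, 1031]) open_box_4();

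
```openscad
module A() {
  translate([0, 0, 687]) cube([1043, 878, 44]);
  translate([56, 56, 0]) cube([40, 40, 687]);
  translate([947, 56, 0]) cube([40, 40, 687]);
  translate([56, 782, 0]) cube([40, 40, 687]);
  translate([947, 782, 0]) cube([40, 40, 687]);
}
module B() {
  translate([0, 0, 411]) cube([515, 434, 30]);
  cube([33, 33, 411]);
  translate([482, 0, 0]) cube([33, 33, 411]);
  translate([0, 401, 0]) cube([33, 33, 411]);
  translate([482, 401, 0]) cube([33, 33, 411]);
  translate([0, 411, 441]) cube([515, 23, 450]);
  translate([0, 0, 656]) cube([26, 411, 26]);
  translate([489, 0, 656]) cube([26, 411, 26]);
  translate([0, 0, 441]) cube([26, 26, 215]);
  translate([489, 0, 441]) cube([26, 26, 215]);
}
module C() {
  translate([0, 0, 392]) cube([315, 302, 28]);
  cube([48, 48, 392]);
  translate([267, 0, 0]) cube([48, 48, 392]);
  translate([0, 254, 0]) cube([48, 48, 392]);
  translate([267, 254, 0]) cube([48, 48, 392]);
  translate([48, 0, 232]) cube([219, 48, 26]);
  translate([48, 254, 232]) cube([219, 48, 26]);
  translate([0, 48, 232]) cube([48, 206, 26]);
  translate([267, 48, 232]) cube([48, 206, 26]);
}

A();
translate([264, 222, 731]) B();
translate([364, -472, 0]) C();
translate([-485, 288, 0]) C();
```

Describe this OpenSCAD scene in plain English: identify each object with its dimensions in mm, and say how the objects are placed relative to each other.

A is a table with a 1043×878 mm rectangular top, 44 mm thick, top surface at z = 731 mm, supported by four 40×40 mm square legs, each inset 56 mm from the nearest pair of top edges, running from the floor.

B is a chair: 515×434 mm seat, 30 mm thick, top at z = 441 mm, on four 33 mm square corner legs flush with the seat edges. A 23 mm thick backrest slab spans the full seat width, extending 450 mm above the seat top, its back face flush with the seat's +y edge. Two armrests of 26×26 mm section run along each side from the seat's front edge to the front of the backrest, top faces 241 mm above the seat top and outer faces flush with the seat's x-edges; a 26×26 mm post under the front of each armrest stands on the seat at the front corner.

C is a four-legged stool. The seat is a 315×302×28 mm slab whose top surface is at z = 420 mm; four square legs, each 48×48 mm in cross-section, run from the floor (z = 0) to the underside of the seat, each flush with a corner of the seat. Four stretchers, 48 mm wide and 26 mm tall, connect adjacent legs with their undersides at z = 232 mm, each running between the inner faces of the legs it joins and aligned with the legs' outer faces on the other axis.

The chair is on top of the table, centred. Two stools sit around the table at the −y, −x sides.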